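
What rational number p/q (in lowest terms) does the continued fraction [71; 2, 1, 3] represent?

785/11

Start with 3.
1 + 1/(3/1) = 1 + 1/3 = 4/3
2 + 1/(4/3) = 2 + 3/4 = 11/4
71 + 1/(11/4) = 71 + 4/11 = 785/11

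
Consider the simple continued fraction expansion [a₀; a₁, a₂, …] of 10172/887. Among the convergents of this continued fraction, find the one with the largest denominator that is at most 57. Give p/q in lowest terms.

539/47

List convergents until the denominator exceeds the bound:
a_0 = 11: 11/1  (≤ bound)
a_1 = 2: 23/2  (≤ bound)
a_2 = 7: 172/15  (≤ bound)
a_3 = 3: 539/47  (≤ bound)
a_4 = 1: 711/62  (> 57, stop)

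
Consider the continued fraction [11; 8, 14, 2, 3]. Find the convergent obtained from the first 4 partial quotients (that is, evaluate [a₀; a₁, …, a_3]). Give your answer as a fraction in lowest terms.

Collapse the nested fraction from the inside out:
Start with 2.
14 + 1/(2/1) = 14 + 1/2 = 29/2
8 + 1/(29/2) = 8 + 2/29 = 234/29
11 + 1/(234/29) = 11 + 29/234 = 2603/234

2603/234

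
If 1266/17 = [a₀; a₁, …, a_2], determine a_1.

2

⌊1266/17⌋ = 74, remainder 8
⌊17/8⌋ = 2, remainder 1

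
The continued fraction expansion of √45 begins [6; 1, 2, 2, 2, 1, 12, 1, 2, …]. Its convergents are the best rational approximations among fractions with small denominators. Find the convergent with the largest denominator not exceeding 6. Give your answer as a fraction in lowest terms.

a_0 = 6: 6/1  (≤ bound)
a_1 = 1: 7/1  (≤ bound)
a_2 = 2: 20/3  (≤ bound)
a_3 = 2: 47/7  (> 6, stop)

20/3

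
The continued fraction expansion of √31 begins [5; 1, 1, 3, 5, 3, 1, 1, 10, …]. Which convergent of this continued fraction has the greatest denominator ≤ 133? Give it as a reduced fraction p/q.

a_0 = 5: 5/1  (≤ bound)
a_1 = 1: 6/1  (≤ bound)
a_2 = 1: 11/2  (≤ bound)
a_3 = 3: 39/7  (≤ bound)
a_4 = 5: 206/37  (≤ bound)
a_5 = 3: 657/118  (≤ bound)
a_6 = 1: 863/155  (> 133, stop)

657/118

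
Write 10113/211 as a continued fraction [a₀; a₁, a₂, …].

[47; 1, 13, 15]

10113 ÷ 211 → quotient 47, remainder 196
211 ÷ 196 → quotient 1, remainder 15
196 ÷ 15 → quotient 13, remainder 1
15 ÷ 1 → quotient 15, remainder 0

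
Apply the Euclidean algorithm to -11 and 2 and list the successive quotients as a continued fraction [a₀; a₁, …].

[-6; 2]

Run the Euclidean algorithm, recording each quotient:
-11 ÷ 2 → quotient -6, remainder 1
2 ÷ 1 → quotient 2, remainder 0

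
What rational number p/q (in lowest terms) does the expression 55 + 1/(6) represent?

331/6

Collapse the nested fraction from the inside out:
Start with 6.
55 + 1/(6/1) = 55 + 1/6 = 331/6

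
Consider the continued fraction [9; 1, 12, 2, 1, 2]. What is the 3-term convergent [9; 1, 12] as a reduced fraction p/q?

a_0 = 9: 9/1
a_1 = 1: 10/1
a_2 = 12: 129/13

129/13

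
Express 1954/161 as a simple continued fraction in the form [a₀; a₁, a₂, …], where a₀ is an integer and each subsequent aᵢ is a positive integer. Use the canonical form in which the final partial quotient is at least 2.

1954 = 12·161 + 22, so a_0 = 12
161 = 7·22 + 7, so a_1 = 7
22 = 3·7 + 1, so a_2 = 3
7 = 7·1 + 0, so a_3 = 7

[12; 7, 3, 7]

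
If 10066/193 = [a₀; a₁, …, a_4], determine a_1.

Run the Euclidean algorithm, recording each quotient:
10066 = 52·193 + 30, so a_0 = 52
193 = 6·30 + 13, so a_1 = 6

6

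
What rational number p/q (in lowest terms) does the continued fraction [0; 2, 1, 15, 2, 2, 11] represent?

935/2748

Work from the innermost term outward:
Start with 11.
2 + 1/(11/1) = 2 + 1/11 = 23/11
2 + 1/(23/11) = 2 + 11/23 = 57/23
15 + 1/(57/23) = 15 + 23/57 = 878/57
1 + 1/(878/57) = 1 + 57/878 = 935/878
2 + 1/(935/878) = 2 + 878/935 = 2748/935
0 + 1/(2748/935) = 0 + 935/2748 = 935/2748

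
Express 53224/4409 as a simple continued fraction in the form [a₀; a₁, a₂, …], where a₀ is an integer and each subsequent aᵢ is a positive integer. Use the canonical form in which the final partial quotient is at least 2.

[12; 13, 1, 20, 15]

Run the Euclidean algorithm, recording each quotient:
53224 ÷ 4409 → quotient 12, remainder 316
4409 ÷ 316 → quotient 13, remainder 301
316 ÷ 301 → quotient 1, remainder 15
301 ÷ 15 → quotient 20, remainder 1
15 ÷ 1 → quotient 15, remainder 0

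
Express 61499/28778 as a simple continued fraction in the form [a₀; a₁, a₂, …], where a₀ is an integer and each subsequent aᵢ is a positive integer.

61499 ÷ 28778 → quotient 2, remainder 3943
28778 ÷ 3943 → quotient 7, remainder 1177
3943 ÷ 1177 → quotient 3, remainder 412
1177 ÷ 412 → quotient 2, remainder 353
412 ÷ 353 → quotient 1, remainder 59
353 ÷ 59 → quotient 5, remainder 58
59 ÷ 58 → quotient 1, remainder 1
58 ÷ 1 → quotient 58, remainder 0

[2; 7, 3, 2, 1, 5, 1, 58]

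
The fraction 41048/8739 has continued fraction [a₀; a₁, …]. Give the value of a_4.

3

41048 ÷ 8739 → quotient 4, remainder 6092
8739 ÷ 6092 → quotient 1, remainder 2647
6092 ÷ 2647 → quotient 2, remainder 798
2647 ÷ 798 → quotient 3, remainder 253
798 ÷ 253 → quotient 3, remainder 39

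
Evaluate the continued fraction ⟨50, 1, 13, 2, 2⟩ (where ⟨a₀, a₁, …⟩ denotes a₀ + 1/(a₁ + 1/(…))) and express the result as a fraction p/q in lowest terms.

Compute successive convergents:
a_0 = 50: 50/1
a_1 = 1: 51/1
a_2 = 13: 713/14
a_3 = 2: 1477/29
a_4 = 2: 3667/72

3667/72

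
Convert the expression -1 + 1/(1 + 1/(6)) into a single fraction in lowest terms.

a_0 = -1: -1/1
a_1 = 1: 0/1
a_2 = 6: -1/7

-1/7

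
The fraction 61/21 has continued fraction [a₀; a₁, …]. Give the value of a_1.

1

61 ÷ 21 → quotient 2, remainder 19
21 ÷ 19 → quotient 1, remainder 2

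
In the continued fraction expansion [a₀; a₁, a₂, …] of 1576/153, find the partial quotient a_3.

⌊1576/153⌋ = 10, remainder 46
⌊153/46⌋ = 3, remainder 15
⌊46/15⌋ = 3, remainder 1
⌊15/1⌋ = 15, remainder 0

15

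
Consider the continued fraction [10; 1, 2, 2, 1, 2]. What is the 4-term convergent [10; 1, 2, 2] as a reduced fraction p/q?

75/7

Start with 2.
2 + 1/(2/1) = 2 + 1/2 = 5/2
1 + 1/(5/2) = 1 + 2/5 = 7/5
10 + 1/(7/5) = 10 + 5/7 = 75/7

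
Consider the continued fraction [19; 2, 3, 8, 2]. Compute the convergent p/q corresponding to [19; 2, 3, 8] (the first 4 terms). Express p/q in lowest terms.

a_0 = 19: 19/1
a_1 = 2: 39/2
a_2 = 3: 136/7
a_3 = 8: 1127/58

1127/58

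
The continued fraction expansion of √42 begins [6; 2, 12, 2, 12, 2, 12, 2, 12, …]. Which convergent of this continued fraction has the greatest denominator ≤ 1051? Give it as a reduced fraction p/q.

4206/649

a_0 = 6: 6/1  (≤ bound)
a_1 = 2: 13/2  (≤ bound)
a_2 = 12: 162/25  (≤ bound)
a_3 = 2: 337/52  (≤ bound)
a_4 = 12: 4206/649  (≤ bound)
a_5 = 2: 8749/1350  (> 1051, stop)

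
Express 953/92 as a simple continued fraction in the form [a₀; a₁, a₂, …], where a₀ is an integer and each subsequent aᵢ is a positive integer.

[10; 2, 1, 3, 1, 2, 2]

953 ÷ 92 → quotient 10, remainder 33
92 ÷ 33 → quotient 2, remainder 26
33 ÷ 26 → quotient 1, remainder 7
26 ÷ 7 → quotient 3, remainder 5
7 ÷ 5 → quotient 1, remainder 2
5 ÷ 2 → quotient 2, remainder 1
2 ÷ 1 → quotient 2, remainder 0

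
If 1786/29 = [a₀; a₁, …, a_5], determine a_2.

1786 ÷ 29 → quotient 61, remainder 17
29 ÷ 17 → quotient 1, remainder 12
17 ÷ 12 → quotient 1, remainder 5

1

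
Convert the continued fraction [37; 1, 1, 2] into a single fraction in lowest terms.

188/5

Start with 2.
1 + 1/(2/1) = 1 + 1/2 = 3/2
1 + 1/(3/2) = 1 + 2/3 = 5/3
37 + 1/(5/3) = 37 + 3/5 = 188/5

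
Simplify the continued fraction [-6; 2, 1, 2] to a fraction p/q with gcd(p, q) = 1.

a_0 = -6: -6/1
a_1 = 2: -11/2
a_2 = 1: -17/3
a_3 = 2: -45/8

-45/8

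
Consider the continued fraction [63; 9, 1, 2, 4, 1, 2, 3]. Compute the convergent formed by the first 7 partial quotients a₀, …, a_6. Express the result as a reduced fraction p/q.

27513/436

a_0 = 63: 63/1
a_1 = 9: 568/9
a_2 = 1: 631/10
a_3 = 2: 1830/29
a_4 = 4: 7951/126
a_5 = 1: 9781/155
a_6 = 2: 27513/436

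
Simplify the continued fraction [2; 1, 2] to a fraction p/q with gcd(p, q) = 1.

a_0 = 2: 2/1
a_1 = 1: 3/1
a_2 = 2: 8/3

8/3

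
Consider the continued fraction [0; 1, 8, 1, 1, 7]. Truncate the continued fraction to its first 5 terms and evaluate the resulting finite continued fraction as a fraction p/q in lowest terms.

17/19

Start with 1.
1 + 1/(1/1) = 1 + 1/1 = 2/1
8 + 1/(2/1) = 8 + 1/2 = 17/2
1 + 1/(17/2) = 1 + 2/17 = 19/17
0 + 1/(19/17) = 0 + 17/19 = 17/19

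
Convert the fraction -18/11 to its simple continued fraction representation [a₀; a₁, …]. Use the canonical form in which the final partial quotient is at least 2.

Apply division with remainder until the remainder is 0:
⌊-18/11⌋ = -2, remainder 4
⌊11/4⌋ = 2, remainder 3
⌊4/3⌋ = 1, remainder 1
⌊3/1⌋ = 3, remainder 0

[-2; 2, 1, 3]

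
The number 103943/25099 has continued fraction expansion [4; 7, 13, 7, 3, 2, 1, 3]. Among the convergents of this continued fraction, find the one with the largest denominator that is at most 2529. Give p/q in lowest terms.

8469/2045

a_0 = 4: 4/1  (≤ bound)
a_1 = 7: 29/7  (≤ bound)
a_2 = 13: 381/92  (≤ bound)
a_3 = 7: 2696/651  (≤ bound)
a_4 = 3: 8469/2045  (≤ bound)
a_5 = 2: 19634/4741  (> 2529, stop)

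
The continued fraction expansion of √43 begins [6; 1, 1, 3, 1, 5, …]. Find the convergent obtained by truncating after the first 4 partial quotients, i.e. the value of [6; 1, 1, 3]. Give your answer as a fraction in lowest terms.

Start with 3.
1 + 1/(3/1) = 1 + 1/3 = 4/3
1 + 1/(4/3) = 1 + 3/4 = 7/4
6 + 1/(7/4) = 6 + 4/7 = 46/7

46/7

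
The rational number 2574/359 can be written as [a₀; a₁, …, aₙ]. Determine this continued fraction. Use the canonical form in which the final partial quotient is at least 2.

[7; 5, 1, 7, 1, 2, 2]

2574 ÷ 359 → quotient 7, remainder 61
359 ÷ 61 → quotient 5, remainder 54
61 ÷ 54 → quotient 1, remainder 7
54 ÷ 7 → quotient 7, remainder 5
7 ÷ 5 → quotient 1, remainder 2
5 ÷ 2 → quotient 2, remainder 1
2 ÷ 1 → quotient 2, remainder 0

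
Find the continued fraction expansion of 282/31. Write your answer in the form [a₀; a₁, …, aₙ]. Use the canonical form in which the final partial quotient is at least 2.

[9; 10, 3]

Repeatedly divide and take the remainder:
282 = 9·31 + 3, so a_0 = 9
31 = 10·3 + 1, so a_1 = 10
3 = 3·1 + 0, so a_2 = 3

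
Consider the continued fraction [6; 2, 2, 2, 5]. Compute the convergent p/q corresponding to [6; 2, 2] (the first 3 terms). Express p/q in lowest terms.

32/5

Work from the innermost term outward:
Start with 2.
2 + 1/(2/1) = 2 + 1/2 = 5/2
6 + 1/(5/2) = 6 + 2/5 = 32/5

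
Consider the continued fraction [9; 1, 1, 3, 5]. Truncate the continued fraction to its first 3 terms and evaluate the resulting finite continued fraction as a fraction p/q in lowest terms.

19/2

a_0 = 9: 9/1
a_1 = 1: 10/1
a_2 = 1: 19/2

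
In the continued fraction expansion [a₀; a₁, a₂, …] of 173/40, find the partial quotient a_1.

3

⌊173/40⌋ = 4, remainder 13
⌊40/13⌋ = 3, remainder 1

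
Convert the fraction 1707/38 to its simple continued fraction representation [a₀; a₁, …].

[44; 1, 11, 1, 2]

1707 ÷ 38 → quotient 44, remainder 35
38 ÷ 35 → quotient 1, remainder 3
35 ÷ 3 → quotient 11, remainder 2
3 ÷ 2 → quotient 1, remainder 1
2 ÷ 1 → quotient 2, remainder 0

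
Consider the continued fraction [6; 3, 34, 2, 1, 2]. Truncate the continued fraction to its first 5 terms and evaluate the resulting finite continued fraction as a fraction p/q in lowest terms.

1975/312

Start with 1.
2 + 1/(1/1) = 2 + 1/1 = 3/1
34 + 1/(3/1) = 34 + 1/3 = 103/3
3 + 1/(103/3) = 3 + 3/103 = 312/103
6 + 1/(312/103) = 6 + 103/312 = 1975/312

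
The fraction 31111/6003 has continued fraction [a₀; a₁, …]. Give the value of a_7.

3

⌊31111/6003⌋ = 5, remainder 1096
⌊6003/1096⌋ = 5, remainder 523
⌊1096/523⌋ = 2, remainder 50
⌊523/50⌋ = 10, remainder 23
⌊50/23⌋ = 2, remainder 4
⌊23/4⌋ = 5, remainder 3
⌊4/3⌋ = 1, remainder 1
⌊3/1⌋ = 3, remainder 0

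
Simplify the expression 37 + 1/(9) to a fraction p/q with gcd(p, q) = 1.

Starting at the tail and folding back:
Start with 9.
37 + 1/(9/1) = 37 + 1/9 = 334/9

334/9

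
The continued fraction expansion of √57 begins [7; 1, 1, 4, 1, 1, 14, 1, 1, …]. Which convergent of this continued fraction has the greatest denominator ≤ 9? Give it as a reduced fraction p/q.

List convergents until the denominator exceeds the bound:
a_0 = 7: 7/1  (≤ bound)
a_1 = 1: 8/1  (≤ bound)
a_2 = 1: 15/2  (≤ bound)
a_3 = 4: 68/9  (≤ bound)
a_4 = 1: 83/11  (> 9, stop)

68/9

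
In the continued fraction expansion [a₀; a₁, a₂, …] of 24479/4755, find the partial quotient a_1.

6

24479 = 5·4755 + 704, so a_0 = 5
4755 = 6·704 + 531, so a_1 = 6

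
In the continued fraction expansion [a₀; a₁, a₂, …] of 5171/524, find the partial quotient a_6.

6

Repeatedly divide and take the remainder:
⌊5171/524⌋ = 9, remainder 455
⌊524/455⌋ = 1, remainder 69
⌊455/69⌋ = 6, remainder 41
⌊69/41⌋ = 1, remainder 28
⌊41/28⌋ = 1, remainder 13
⌊28/13⌋ = 2, remainder 2
⌊13/2⌋ = 6, remainder 1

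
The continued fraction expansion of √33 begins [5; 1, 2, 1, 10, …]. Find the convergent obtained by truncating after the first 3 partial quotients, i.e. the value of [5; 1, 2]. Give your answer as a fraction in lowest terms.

17/3

Starting at the tail and folding back:
Start with 2.
1 + 1/(2/1) = 1 + 1/2 = 3/2
5 + 1/(3/2) = 5 + 2/3 = 17/3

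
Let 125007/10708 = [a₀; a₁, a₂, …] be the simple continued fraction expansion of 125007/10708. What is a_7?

125007 ÷ 10708 → quotient 11, remainder 7219
10708 ÷ 7219 → quotient 1, remainder 3489
7219 ÷ 3489 → quotient 2, remainder 241
3489 ÷ 241 → quotient 14, remainder 115
241 ÷ 115 → quotient 2, remainder 11
115 ÷ 11 → quotient 10, remainder 5
11 ÷ 5 → quotient 2, remainder 1
5 ÷ 1 → quotient 5, remainder 0

5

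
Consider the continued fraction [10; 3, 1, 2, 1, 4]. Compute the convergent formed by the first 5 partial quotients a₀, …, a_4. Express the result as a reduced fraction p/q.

154/15

Start with 1.
2 + 1/(1/1) = 2 + 1/1 = 3/1
1 + 1/(3/1) = 1 + 1/3 = 4/3
3 + 1/(4/3) = 3 + 3/4 = 15/4
10 + 1/(15/4) = 10 + 4/15 = 154/15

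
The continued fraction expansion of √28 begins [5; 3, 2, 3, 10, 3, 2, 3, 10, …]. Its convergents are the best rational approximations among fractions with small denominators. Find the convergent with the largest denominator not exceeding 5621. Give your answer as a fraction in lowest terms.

9403/1777

List convergents until the denominator exceeds the bound:
a_0 = 5: 5/1  (≤ bound)
a_1 = 3: 16/3  (≤ bound)
a_2 = 2: 37/7  (≤ bound)
a_3 = 3: 127/24  (≤ bound)
a_4 = 10: 1307/247  (≤ bound)
a_5 = 3: 4048/765  (≤ bound)
a_6 = 2: 9403/1777  (≤ bound)
a_7 = 3: 32257/6096  (> 5621, stop)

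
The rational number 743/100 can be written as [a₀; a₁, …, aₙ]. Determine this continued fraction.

[7; 2, 3, 14]

⌊743/100⌋ = 7, remainder 43
⌊100/43⌋ = 2, remainder 14
⌊43/14⌋ = 3, remainder 1
⌊14/1⌋ = 14, remainder 0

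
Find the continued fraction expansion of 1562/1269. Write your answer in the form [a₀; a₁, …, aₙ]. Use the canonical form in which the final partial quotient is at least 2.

Repeatedly divide and take the remainder:
⌊1562/1269⌋ = 1, remainder 293
⌊1269/293⌋ = 4, remainder 97
⌊293/97⌋ = 3, remainder 2
⌊97/2⌋ = 48, remainder 1
⌊2/1⌋ = 2, remainder 0

[1; 4, 3, 48, 2]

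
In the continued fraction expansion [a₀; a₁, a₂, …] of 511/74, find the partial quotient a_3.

Run the Euclidean algorithm, recording each quotient:
511 = 6·74 + 67, so a_0 = 6
74 = 1·67 + 7, so a_1 = 1
67 = 9·7 + 4, so a_2 = 9
7 = 1·4 + 3, so a_3 = 1

1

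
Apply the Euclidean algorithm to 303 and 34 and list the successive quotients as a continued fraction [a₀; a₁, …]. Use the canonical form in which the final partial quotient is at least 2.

[8; 1, 10, 3]

303 ÷ 34 → quotient 8, remainder 31
34 ÷ 31 → quotient 1, remainder 3
31 ÷ 3 → quotient 10, remainder 1
3 ÷ 1 → quotient 3, remainder 0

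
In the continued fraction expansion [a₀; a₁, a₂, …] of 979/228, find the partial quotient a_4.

13

Apply division with remainder until the remainder is 0:
⌊979/228⌋ = 4, remainder 67
⌊228/67⌋ = 3, remainder 27
⌊67/27⌋ = 2, remainder 13
⌊27/13⌋ = 2, remainder 1
⌊13/1⌋ = 13, remainder 0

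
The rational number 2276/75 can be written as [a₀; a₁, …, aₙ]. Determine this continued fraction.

[30; 2, 1, 7, 1, 2]

⌊2276/75⌋ = 30, remainder 26
⌊75/26⌋ = 2, remainder 23
⌊26/23⌋ = 1, remainder 3
⌊23/3⌋ = 7, remainder 2
⌊3/2⌋ = 1, remainder 1
⌊2/1⌋ = 2, remainder 0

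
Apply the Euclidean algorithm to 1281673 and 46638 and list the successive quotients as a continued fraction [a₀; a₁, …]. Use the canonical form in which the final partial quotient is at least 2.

1281673 = 27·46638 + 22447, so a_0 = 27
46638 = 2·22447 + 1744, so a_1 = 2
22447 = 12·1744 + 1519, so a_2 = 12
1744 = 1·1519 + 225, so a_3 = 1
1519 = 6·225 + 169, so a_4 = 6
225 = 1·169 + 56, so a_5 = 1
169 = 3·56 + 1, so a_6 = 3
56 = 56·1 + 0, so a_7 = 56

[27; 2, 12, 1, 6, 1, 3, 56]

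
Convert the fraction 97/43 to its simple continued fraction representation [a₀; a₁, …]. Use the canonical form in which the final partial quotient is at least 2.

[2; 3, 1, 10]

97 = 2·43 + 11, so a_0 = 2
43 = 3·11 + 10, so a_1 = 3
11 = 1·10 + 1, so a_2 = 1
10 = 10·1 + 0, so a_3 = 10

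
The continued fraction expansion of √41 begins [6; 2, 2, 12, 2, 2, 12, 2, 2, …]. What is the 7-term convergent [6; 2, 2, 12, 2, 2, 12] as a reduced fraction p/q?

a_0 = 6: 6/1
a_1 = 2: 13/2
a_2 = 2: 32/5
a_3 = 12: 397/62
a_4 = 2: 826/129
a_5 = 2: 2049/320
a_6 = 12: 25414/3969

25414/3969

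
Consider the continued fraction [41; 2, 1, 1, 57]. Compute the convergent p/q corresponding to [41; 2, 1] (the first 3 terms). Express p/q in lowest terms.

a_0 = 41: 41/1
a_1 = 2: 83/2
a_2 = 1: 124/3

124/3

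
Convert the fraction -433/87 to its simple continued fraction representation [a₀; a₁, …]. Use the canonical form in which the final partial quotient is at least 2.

-433 ÷ 87 → quotient -5, remainder 2
87 ÷ 2 → quotient 43, remainder 1
2 ÷ 1 → quotient 2, remainder 0

[-5; 43, 2]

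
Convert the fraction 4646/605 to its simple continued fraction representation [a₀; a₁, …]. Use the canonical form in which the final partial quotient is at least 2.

[7; 1, 2, 8, 2, 3, 3]

⌊4646/605⌋ = 7, remainder 411
⌊605/411⌋ = 1, remainder 194
⌊411/194⌋ = 2, remainder 23
⌊194/23⌋ = 8, remainder 10
⌊23/10⌋ = 2, remainder 3
⌊10/3⌋ = 3, remainder 1
⌊3/1⌋ = 3, remainder 0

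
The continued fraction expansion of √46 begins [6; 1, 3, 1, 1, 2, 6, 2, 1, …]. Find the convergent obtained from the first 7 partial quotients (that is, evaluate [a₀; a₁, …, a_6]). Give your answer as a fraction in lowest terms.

997/147

Build up convergents one term at a time:
a_0 = 6: 6/1
a_1 = 1: 7/1
a_2 = 3: 27/4
a_3 = 1: 34/5
a_4 = 1: 61/9
a_5 = 2: 156/23
a_6 = 6: 997/147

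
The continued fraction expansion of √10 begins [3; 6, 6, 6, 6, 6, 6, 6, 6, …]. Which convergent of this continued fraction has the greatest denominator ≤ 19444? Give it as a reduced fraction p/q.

a_0 = 3: 3/1  (≤ bound)
a_1 = 6: 19/6  (≤ bound)
a_2 = 6: 117/37  (≤ bound)
a_3 = 6: 721/228  (≤ bound)
a_4 = 6: 4443/1405  (≤ bound)
a_5 = 6: 27379/8658  (≤ bound)
a_6 = 6: 168717/53353  (> 19444, stop)

27379/8658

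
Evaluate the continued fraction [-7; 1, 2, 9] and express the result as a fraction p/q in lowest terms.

-177/28

a_0 = -7: -7/1
a_1 = 1: -6/1
a_2 = 2: -19/3
a_3 = 9: -177/28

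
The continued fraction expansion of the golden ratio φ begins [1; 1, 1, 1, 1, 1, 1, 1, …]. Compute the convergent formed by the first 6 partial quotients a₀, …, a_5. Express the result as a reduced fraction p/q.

13/8

Use the convergent recurrence hₖ = aₖ·hₖ₋₁ + hₖ₋₂ (and likewise for the denominators kₖ):
a_0 = 1: 1/1
a_1 = 1: 2/1
a_2 = 1: 3/2
a_3 = 1: 5/3
a_4 = 1: 8/5
a_5 = 1: 13/8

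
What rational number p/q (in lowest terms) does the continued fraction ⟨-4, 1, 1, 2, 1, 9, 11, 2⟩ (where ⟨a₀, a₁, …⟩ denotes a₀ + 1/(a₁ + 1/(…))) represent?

a_0 = -4: -4/1
a_1 = 1: -3/1
a_2 = 1: -7/2
a_3 = 2: -17/5
a_4 = 1: -24/7
a_5 = 9: -233/68
a_6 = 11: -2587/755
a_7 = 2: -5407/1578

-5407/1578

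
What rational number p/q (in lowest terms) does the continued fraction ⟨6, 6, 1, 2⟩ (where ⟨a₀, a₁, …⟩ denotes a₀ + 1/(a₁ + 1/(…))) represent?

Start with 2.
1 + 1/(2/1) = 1 + 1/2 = 3/2
6 + 1/(3/2) = 6 + 2/3 = 20/3
6 + 1/(20/3) = 6 + 3/20 = 123/20

123/20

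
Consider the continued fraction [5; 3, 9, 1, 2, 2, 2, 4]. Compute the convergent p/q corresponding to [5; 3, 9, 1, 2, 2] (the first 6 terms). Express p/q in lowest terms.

1123/211

a_0 = 5: 5/1
a_1 = 3: 16/3
a_2 = 9: 149/28
a_3 = 1: 165/31
a_4 = 2: 479/90
a_5 = 2: 1123/211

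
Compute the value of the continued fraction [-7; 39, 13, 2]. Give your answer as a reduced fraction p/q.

-7358/1055

Start with 2.
13 + 1/(2/1) = 13 + 1/2 = 27/2
39 + 1/(27/2) = 39 + 2/27 = 1055/27
-7 + 1/(1055/27) = -7 + 27/1055 = -7358/1055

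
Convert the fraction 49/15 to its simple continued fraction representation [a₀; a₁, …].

[3; 3, 1, 3]

Repeatedly divide and take the remainder:
49 = 3·15 + 4, so a_0 = 3
15 = 3·4 + 3, so a_1 = 3
4 = 1·3 + 1, so a_2 = 1
3 = 3·1 + 0, so a_3 = 3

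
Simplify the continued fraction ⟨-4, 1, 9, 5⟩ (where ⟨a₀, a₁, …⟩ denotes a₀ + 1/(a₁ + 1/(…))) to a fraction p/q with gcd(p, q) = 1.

-158/51

Starting at the tail and folding back:
Start with 5.
9 + 1/(5/1) = 9 + 1/5 = 46/5
1 + 1/(46/5) = 1 + 5/46 = 51/46
-4 + 1/(51/46) = -4 + 46/51 = -158/51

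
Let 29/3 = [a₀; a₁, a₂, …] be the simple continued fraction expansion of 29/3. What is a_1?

29 ÷ 3 → quotient 9, remainder 2
3 ÷ 2 → quotient 1, remainder 1

1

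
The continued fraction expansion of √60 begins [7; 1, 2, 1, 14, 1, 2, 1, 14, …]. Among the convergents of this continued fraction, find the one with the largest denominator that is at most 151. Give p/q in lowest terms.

488/63

List convergents until the denominator exceeds the bound:
a_0 = 7: 7/1  (≤ bound)
a_1 = 1: 8/1  (≤ bound)
a_2 = 2: 23/3  (≤ bound)
a_3 = 1: 31/4  (≤ bound)
a_4 = 14: 457/59  (≤ bound)
a_5 = 1: 488/63  (≤ bound)
a_6 = 2: 1433/185  (> 151, stop)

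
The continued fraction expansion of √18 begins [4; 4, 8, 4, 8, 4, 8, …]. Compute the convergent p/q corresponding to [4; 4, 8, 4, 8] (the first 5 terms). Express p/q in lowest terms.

4756/1121

Build up convergents one term at a time:
a_0 = 4: 4/1
a_1 = 4: 17/4
a_2 = 8: 140/33
a_3 = 4: 577/136
a_4 = 8: 4756/1121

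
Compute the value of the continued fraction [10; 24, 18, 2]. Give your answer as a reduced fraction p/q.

Start with 2.
18 + 1/(2/1) = 18 + 1/2 = 37/2
24 + 1/(37/2) = 24 + 2/37 = 890/37
10 + 1/(890/37) = 10 + 37/890 = 8937/890

8937/890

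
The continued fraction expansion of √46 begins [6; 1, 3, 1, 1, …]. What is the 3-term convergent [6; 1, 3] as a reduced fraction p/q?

Use the convergent recurrence hₖ = aₖ·hₖ₋₁ + hₖ₋₂ (and likewise for the denominators kₖ):
a_0 = 6: 6/1
a_1 = 1: 7/1
a_2 = 3: 27/4

27/4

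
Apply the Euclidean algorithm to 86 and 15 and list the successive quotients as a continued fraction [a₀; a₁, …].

Run the Euclidean algorithm, recording each quotient:
⌊86/15⌋ = 5, remainder 11
⌊15/11⌋ = 1, remainder 4
⌊11/4⌋ = 2, remainder 3
⌊4/3⌋ = 1, remainder 1
⌊3/1⌋ = 3, remainder 0

[5; 1, 2, 1, 3]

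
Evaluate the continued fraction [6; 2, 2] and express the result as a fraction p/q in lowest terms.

Compute successive convergents:
a_0 = 6: 6/1
a_1 = 2: 13/2
a_2 = 2: 32/5

32/5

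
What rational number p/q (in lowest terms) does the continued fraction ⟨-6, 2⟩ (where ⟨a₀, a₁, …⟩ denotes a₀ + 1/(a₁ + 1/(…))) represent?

-11/2

a_0 = -6: -6/1
a_1 = 2: -11/2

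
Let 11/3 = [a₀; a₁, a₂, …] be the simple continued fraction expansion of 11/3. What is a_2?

⌊11/3⌋ = 3, remainder 2
⌊3/2⌋ = 1, remainder 1
⌊2/1⌋ = 2, remainder 0

2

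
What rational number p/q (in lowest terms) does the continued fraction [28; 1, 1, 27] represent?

Start with 27.
1 + 1/(27/1) = 1 + 1/27 = 28/27
1 + 1/(28/27) = 1 + 27/28 = 55/28
28 + 1/(55/28) = 28 + 28/55 = 1568/55

1568/55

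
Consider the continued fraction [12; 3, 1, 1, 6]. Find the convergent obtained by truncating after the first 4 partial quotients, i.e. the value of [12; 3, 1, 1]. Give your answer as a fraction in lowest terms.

a_0 = 12: 12/1
a_1 = 3: 37/3
a_2 = 1: 49/4
a_3 = 1: 86/7

86/7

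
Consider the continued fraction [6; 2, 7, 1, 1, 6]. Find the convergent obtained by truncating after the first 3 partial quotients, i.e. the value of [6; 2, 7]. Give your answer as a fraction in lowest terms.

a_0 = 6: 6/1
a_1 = 2: 13/2
a_2 = 7: 97/15

97/15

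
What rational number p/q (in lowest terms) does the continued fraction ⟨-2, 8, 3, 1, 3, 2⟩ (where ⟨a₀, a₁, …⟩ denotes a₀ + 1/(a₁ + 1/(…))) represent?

Starting at the tail and folding back:
Start with 2.
3 + 1/(2/1) = 3 + 1/2 = 7/2
1 + 1/(7/2) = 1 + 2/7 = 9/7
3 + 1/(9/7) = 3 + 7/9 = 34/9
8 + 1/(34/9) = 8 + 9/34 = 281/34
-2 + 1/(281/34) = -2 + 34/281 = -528/281

-528/281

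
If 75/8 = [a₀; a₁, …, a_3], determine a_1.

75 ÷ 8 → quotient 9, remainder 3
8 ÷ 3 → quotient 2, remainder 2

2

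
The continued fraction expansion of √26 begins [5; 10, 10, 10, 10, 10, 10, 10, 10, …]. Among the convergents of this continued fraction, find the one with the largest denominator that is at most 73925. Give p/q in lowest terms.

52525/10301

a_0 = 5: 5/1  (≤ bound)
a_1 = 10: 51/10  (≤ bound)
a_2 = 10: 515/101  (≤ bound)
a_3 = 10: 5201/1020  (≤ bound)
a_4 = 10: 52525/10301  (≤ bound)
a_5 = 10: 530451/104030  (> 73925, stop)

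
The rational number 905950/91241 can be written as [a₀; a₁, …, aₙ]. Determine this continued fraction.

905950 = 9·91241 + 84781, so a_0 = 9
91241 = 1·84781 + 6460, so a_1 = 1
84781 = 13·6460 + 801, so a_2 = 13
6460 = 8·801 + 52, so a_3 = 8
801 = 15·52 + 21, so a_4 = 15
52 = 2·21 + 10, so a_5 = 2
21 = 2·10 + 1, so a_6 = 2
10 = 10·1 + 0, so a_7 = 10

[9; 1, 13, 8, 15, 2, 2, 10]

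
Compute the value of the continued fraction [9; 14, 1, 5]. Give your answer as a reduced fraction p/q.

807/89

Start with 5.
1 + 1/(5/1) = 1 + 1/5 = 6/5
14 + 1/(6/5) = 14 + 5/6 = 89/6
9 + 1/(89/6) = 9 + 6/89 = 807/89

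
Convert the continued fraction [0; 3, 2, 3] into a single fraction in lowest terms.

Use the convergent recurrence hₖ = aₖ·hₖ₋₁ + hₖ₋₂ (and likewise for the denominators kₖ):
a_0 = 0: 0/1
a_1 = 3: 1/3
a_2 = 2: 2/7
a_3 = 3: 7/24

7/24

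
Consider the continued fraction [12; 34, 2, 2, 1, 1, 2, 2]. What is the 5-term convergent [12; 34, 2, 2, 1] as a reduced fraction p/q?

Use the convergent recurrence hₖ = aₖ·hₖ₋₁ + hₖ₋₂ (and likewise for the denominators kₖ):
a_0 = 12: 12/1
a_1 = 34: 409/34
a_2 = 2: 830/69
a_3 = 2: 2069/172
a_4 = 1: 2899/241

2899/241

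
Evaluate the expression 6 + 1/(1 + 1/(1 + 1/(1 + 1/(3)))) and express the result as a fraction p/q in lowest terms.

73/11

a_0 = 6: 6/1
a_1 = 1: 7/1
a_2 = 1: 13/2
a_3 = 1: 20/3
a_4 = 3: 73/11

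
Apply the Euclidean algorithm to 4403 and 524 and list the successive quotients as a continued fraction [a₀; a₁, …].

⌊4403/524⌋ = 8, remainder 211
⌊524/211⌋ = 2, remainder 102
⌊211/102⌋ = 2, remainder 7
⌊102/7⌋ = 14, remainder 4
⌊7/4⌋ = 1, remainder 3
⌊4/3⌋ = 1, remainder 1
⌊3/1⌋ = 3, remainder 0

[8; 2, 2, 14, 1, 1, 3]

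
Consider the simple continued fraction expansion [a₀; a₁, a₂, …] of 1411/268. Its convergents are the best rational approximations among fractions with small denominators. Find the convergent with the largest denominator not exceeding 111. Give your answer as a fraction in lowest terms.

179/34

a_0 = 5: 5/1  (≤ bound)
a_1 = 3: 16/3  (≤ bound)
a_2 = 1: 21/4  (≤ bound)
a_3 = 3: 79/15  (≤ bound)
a_4 = 2: 179/34  (≤ bound)
a_5 = 3: 616/117  (> 111, stop)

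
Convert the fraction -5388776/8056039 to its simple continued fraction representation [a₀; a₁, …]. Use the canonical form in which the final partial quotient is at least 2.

[-1; 3, 49, 6, 52, 2, 2, 34]

-5388776 ÷ 8056039 → quotient -1, remainder 2667263
8056039 ÷ 2667263 → quotient 3, remainder 54250
2667263 ÷ 54250 → quotient 49, remainder 9013
54250 ÷ 9013 → quotient 6, remainder 172
9013 ÷ 172 → quotient 52, remainder 69
172 ÷ 69 → quotient 2, remainder 34
69 ÷ 34 → quotient 2, remainder 1
34 ÷ 1 → quotient 34, remainder 0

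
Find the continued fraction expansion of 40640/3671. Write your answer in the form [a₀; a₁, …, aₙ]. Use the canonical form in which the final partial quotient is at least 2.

[11; 14, 5, 1, 3, 11]

⌊40640/3671⌋ = 11, remainder 259
⌊3671/259⌋ = 14, remainder 45
⌊259/45⌋ = 5, remainder 34
⌊45/34⌋ = 1, remainder 11
⌊34/11⌋ = 3, remainder 1
⌊11/1⌋ = 11, remainder 0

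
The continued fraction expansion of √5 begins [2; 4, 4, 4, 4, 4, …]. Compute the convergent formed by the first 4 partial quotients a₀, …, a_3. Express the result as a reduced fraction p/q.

Work from the innermost term outward:
Start with 4.
4 + 1/(4/1) = 4 + 1/4 = 17/4
4 + 1/(17/4) = 4 + 4/17 = 72/17
2 + 1/(72/17) = 2 + 17/72 = 161/72

161/72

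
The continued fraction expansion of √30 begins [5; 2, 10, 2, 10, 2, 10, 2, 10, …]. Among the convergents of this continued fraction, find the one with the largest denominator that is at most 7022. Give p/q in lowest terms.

5291/966

a_0 = 5: 5/1  (≤ bound)
a_1 = 2: 11/2  (≤ bound)
a_2 = 10: 115/21  (≤ bound)
a_3 = 2: 241/44  (≤ bound)
a_4 = 10: 2525/461  (≤ bound)
a_5 = 2: 5291/966  (≤ bound)
a_6 = 10: 55435/10121  (> 7022, stop)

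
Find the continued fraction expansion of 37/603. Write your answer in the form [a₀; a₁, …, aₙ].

[0; 16, 3, 2, 1, 3]

⌊37/603⌋ = 0, remainder 37
⌊603/37⌋ = 16, remainder 11
⌊37/11⌋ = 3, remainder 4
⌊11/4⌋ = 2, remainder 3
⌊4/3⌋ = 1, remainder 1
⌊3/1⌋ = 3, remainder 0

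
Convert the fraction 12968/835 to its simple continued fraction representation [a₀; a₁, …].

[15; 1, 1, 7, 1, 2, 5, 3]

Run the Euclidean algorithm, recording each quotient:
12968 ÷ 835 → quotient 15, remainder 443
835 ÷ 443 → quotient 1, remainder 392
443 ÷ 392 → quotient 1, remainder 51
392 ÷ 51 → quotient 7, remainder 35
51 ÷ 35 → quotient 1, remainder 16
35 ÷ 16 → quotient 2, remainder 3
16 ÷ 3 → quotient 5, remainder 1
3 ÷ 1 → quotient 3, remainder 0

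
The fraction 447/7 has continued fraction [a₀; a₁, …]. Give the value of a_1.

1

447 = 63·7 + 6, so a_0 = 63
7 = 1·6 + 1, so a_1 = 1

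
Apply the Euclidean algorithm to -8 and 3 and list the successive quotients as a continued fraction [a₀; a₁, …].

Run the Euclidean algorithm, recording each quotient:
⌊-8/3⌋ = -3, remainder 1
⌊3/1⌋ = 3, remainder 0

[-3; 3]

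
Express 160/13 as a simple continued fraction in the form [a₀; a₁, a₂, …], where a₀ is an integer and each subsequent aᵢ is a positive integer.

[12; 3, 4]

⌊160/13⌋ = 12, remainder 4
⌊13/4⌋ = 3, remainder 1
⌊4/1⌋ = 4, remainder 0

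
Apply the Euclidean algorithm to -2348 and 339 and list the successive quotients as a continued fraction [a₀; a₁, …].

-2348 = -7·339 + 25, so a_0 = -7
339 = 13·25 + 14, so a_1 = 13
25 = 1·14 + 11, so a_2 = 1
14 = 1·11 + 3, so a_3 = 1
11 = 3·3 + 2, so a_4 = 3
3 = 1·2 + 1, so a_5 = 1
2 = 2·1 + 0, so a_6 = 2

[-7; 13, 1, 1, 3, 1, 2]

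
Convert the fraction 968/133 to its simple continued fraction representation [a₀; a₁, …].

[7; 3, 1, 1, 2, 7]

968 ÷ 133 → quotient 7, remainder 37
133 ÷ 37 → quotient 3, remainder 22
37 ÷ 22 → quotient 1, remainder 15
22 ÷ 15 → quotient 1, remainder 7
15 ÷ 7 → quotient 2, remainder 1
7 ÷ 1 → quotient 7, remainder 0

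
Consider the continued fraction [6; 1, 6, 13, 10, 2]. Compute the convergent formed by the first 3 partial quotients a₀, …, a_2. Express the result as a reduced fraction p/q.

48/7

Compute successive convergents:
a_0 = 6: 6/1
a_1 = 1: 7/1
a_2 = 6: 48/7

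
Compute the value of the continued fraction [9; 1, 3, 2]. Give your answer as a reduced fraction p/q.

Start with 2.
3 + 1/(2/1) = 3 + 1/2 = 7/2
1 + 1/(7/2) = 1 + 2/7 = 9/7
9 + 1/(9/7) = 9 + 7/9 = 88/9

88/9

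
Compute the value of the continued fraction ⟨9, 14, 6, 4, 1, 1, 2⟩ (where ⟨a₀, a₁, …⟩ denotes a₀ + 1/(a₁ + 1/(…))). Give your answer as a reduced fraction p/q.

Start with 2.
1 + 1/(2/1) = 1 + 1/2 = 3/2
1 + 1/(3/2) = 1 + 2/3 = 5/3
4 + 1/(5/3) = 4 + 3/5 = 23/5
6 + 1/(23/5) = 6 + 5/23 = 143/23
14 + 1/(143/23) = 14 + 23/143 = 2025/143
9 + 1/(2025/143) = 9 + 143/2025 = 18368/2025

18368/2025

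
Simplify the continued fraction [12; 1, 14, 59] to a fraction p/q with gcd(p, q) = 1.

11459/886

Collapse the nested fraction from the inside out:
Start with 59.
14 + 1/(59/1) = 14 + 1/59 = 827/59
1 + 1/(827/59) = 1 + 59/827 = 886/827
12 + 1/(886/827) = 12 + 827/886 = 11459/886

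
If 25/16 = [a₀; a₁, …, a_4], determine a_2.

1

Apply division with remainder until the remainder is 0:
⌊25/16⌋ = 1, remainder 9
⌊16/9⌋ = 1, remainder 7
⌊9/7⌋ = 1, remainder 2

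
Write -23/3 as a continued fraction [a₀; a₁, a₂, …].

[-8; 3]

Repeatedly divide and take the remainder:
⌊-23/3⌋ = -8, remainder 1
⌊3/1⌋ = 3, remainder 0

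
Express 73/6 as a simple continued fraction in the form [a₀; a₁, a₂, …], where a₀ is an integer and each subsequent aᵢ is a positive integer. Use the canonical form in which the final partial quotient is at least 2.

[12; 6]

73 ÷ 6 → quotient 12, remainder 1
6 ÷ 1 → quotient 6, remainder 0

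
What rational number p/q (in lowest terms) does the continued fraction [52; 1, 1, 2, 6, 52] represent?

87779/1669

Start with 52.
6 + 1/(52/1) = 6 + 1/52 = 313/52
2 + 1/(313/52) = 2 + 52/313 = 678/313
1 + 1/(678/313) = 1 + 313/678 = 991/678
1 + 1/(991/678) = 1 + 678/991 = 1669/991
52 + 1/(1669/991) = 52 + 991/1669 = 87779/1669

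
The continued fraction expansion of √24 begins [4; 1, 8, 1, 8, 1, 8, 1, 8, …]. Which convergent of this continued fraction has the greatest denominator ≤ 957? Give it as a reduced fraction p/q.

4316/881

List convergents until the denominator exceeds the bound:
a_0 = 4: 4/1  (≤ bound)
a_1 = 1: 5/1  (≤ bound)
a_2 = 8: 44/9  (≤ bound)
a_3 = 1: 49/10  (≤ bound)
a_4 = 8: 436/89  (≤ bound)
a_5 = 1: 485/99  (≤ bound)
a_6 = 8: 4316/881  (≤ bound)
a_7 = 1: 4801/980  (> 957, stop)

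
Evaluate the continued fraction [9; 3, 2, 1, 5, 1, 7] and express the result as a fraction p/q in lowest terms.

a_0 = 9: 9/1
a_1 = 3: 28/3
a_2 = 2: 65/7
a_3 = 1: 93/10
a_4 = 5: 530/57
a_5 = 1: 623/67
a_6 = 7: 4891/526

4891/526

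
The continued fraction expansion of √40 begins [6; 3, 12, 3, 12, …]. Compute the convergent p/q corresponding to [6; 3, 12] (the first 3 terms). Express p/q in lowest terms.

234/37

Work from the innermost term outward:
Start with 12.
3 + 1/(12/1) = 3 + 1/12 = 37/12
6 + 1/(37/12) = 6 + 12/37 = 234/37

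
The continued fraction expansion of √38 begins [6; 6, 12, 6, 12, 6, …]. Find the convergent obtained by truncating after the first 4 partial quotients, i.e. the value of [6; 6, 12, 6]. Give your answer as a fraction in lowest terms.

2737/444

Start with 6.
12 + 1/(6/1) = 12 + 1/6 = 73/6
6 + 1/(73/6) = 6 + 6/73 = 444/73
6 + 1/(444/73) = 6 + 73/444 = 2737/444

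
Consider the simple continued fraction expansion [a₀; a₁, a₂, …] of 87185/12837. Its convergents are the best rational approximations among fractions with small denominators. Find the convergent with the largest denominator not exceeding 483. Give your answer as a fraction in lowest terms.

List convergents until the denominator exceeds the bound:
a_0 = 6: 6/1  (≤ bound)
a_1 = 1: 7/1  (≤ bound)
a_2 = 3: 27/4  (≤ bound)
a_3 = 1: 34/5  (≤ bound)
a_4 = 4: 163/24  (≤ bound)
a_5 = 59: 9651/1421  (> 483, stop)

163/24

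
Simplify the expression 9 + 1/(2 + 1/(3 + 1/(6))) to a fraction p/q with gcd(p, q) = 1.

415/44

Start with 6.
3 + 1/(6/1) = 3 + 1/6 = 19/6
2 + 1/(19/6) = 2 + 6/19 = 44/19
9 + 1/(44/19) = 9 + 19/44 = 415/44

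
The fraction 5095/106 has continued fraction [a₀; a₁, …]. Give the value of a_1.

15

5095 = 48·106 + 7, so a_0 = 48
106 = 15·7 + 1, so a_1 = 15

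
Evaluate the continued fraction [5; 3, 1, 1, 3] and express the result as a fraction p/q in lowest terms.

132/25

a_0 = 5: 5/1
a_1 = 3: 16/3
a_2 = 1: 21/4
a_3 = 1: 37/7
a_4 = 3: 132/25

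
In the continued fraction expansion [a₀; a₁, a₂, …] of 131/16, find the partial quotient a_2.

3

131 = 8·16 + 3, so a_0 = 8
16 = 5·3 + 1, so a_1 = 5
3 = 3·1 + 0, so a_2 = 3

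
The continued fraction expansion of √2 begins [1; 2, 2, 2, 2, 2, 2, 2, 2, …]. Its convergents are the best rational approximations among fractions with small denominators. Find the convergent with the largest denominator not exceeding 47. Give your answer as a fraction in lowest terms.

List convergents until the denominator exceeds the bound:
a_0 = 1: 1/1  (≤ bound)
a_1 = 2: 3/2  (≤ bound)
a_2 = 2: 7/5  (≤ bound)
a_3 = 2: 17/12  (≤ bound)
a_4 = 2: 41/29  (≤ bound)
a_5 = 2: 99/70  (> 47, stop)

41/29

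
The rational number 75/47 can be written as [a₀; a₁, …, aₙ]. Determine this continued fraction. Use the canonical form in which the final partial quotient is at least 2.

Repeatedly divide and take the remainder:
75 = 1·47 + 28, so a_0 = 1
47 = 1·28 + 19, so a_1 = 1
28 = 1·19 + 9, so a_2 = 1
19 = 2·9 + 1, so a_3 = 2
9 = 9·1 + 0, so a_4 = 9

[1; 1, 1, 2, 9]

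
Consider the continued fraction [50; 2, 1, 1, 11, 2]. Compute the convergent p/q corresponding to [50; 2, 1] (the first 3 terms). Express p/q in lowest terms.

Use the convergent recurrence hₖ = aₖ·hₖ₋₁ + hₖ₋₂ (and likewise for the denominators kₖ):
a_0 = 50: 50/1
a_1 = 2: 101/2
a_2 = 1: 151/3

151/3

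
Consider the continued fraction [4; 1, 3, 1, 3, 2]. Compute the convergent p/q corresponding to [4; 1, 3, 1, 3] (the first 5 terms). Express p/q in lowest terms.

91/19

Use the convergent recurrence hₖ = aₖ·hₖ₋₁ + hₖ₋₂ (and likewise for the denominators kₖ):
a_0 = 4: 4/1
a_1 = 1: 5/1
a_2 = 3: 19/4
a_3 = 1: 24/5
a_4 = 3: 91/19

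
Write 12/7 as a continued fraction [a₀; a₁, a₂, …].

[1; 1, 2, 2]

Repeatedly divide and take the remainder:
⌊12/7⌋ = 1, remainder 5
⌊7/5⌋ = 1, remainder 2
⌊5/2⌋ = 2, remainder 1
⌊2/1⌋ = 2, remainder 0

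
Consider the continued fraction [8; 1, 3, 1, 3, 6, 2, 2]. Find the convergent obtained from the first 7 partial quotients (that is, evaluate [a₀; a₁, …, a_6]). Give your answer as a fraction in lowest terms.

a_0 = 8: 8/1
a_1 = 1: 9/1
a_2 = 3: 35/4
a_3 = 1: 44/5
a_4 = 3: 167/19
a_5 = 6: 1046/119
a_6 = 2: 2259/257

2259/257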